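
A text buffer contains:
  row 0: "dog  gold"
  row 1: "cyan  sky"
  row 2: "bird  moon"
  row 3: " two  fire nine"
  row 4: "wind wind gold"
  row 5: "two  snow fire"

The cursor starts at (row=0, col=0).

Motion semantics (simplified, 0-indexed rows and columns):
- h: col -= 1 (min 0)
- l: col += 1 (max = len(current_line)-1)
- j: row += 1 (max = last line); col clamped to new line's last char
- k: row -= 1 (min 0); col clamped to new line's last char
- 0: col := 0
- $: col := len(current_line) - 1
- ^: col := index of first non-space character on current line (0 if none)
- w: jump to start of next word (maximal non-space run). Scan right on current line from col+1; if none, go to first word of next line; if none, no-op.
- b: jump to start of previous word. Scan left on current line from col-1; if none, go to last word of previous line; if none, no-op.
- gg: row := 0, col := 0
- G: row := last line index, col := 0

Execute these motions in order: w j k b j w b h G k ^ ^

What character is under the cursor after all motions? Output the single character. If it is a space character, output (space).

Answer: w

Derivation:
After 1 (w): row=0 col=5 char='g'
After 2 (j): row=1 col=5 char='_'
After 3 (k): row=0 col=5 char='g'
After 4 (b): row=0 col=0 char='d'
After 5 (j): row=1 col=0 char='c'
After 6 (w): row=1 col=6 char='s'
After 7 (b): row=1 col=0 char='c'
After 8 (h): row=1 col=0 char='c'
After 9 (G): row=5 col=0 char='t'
After 10 (k): row=4 col=0 char='w'
After 11 (^): row=4 col=0 char='w'
After 12 (^): row=4 col=0 char='w'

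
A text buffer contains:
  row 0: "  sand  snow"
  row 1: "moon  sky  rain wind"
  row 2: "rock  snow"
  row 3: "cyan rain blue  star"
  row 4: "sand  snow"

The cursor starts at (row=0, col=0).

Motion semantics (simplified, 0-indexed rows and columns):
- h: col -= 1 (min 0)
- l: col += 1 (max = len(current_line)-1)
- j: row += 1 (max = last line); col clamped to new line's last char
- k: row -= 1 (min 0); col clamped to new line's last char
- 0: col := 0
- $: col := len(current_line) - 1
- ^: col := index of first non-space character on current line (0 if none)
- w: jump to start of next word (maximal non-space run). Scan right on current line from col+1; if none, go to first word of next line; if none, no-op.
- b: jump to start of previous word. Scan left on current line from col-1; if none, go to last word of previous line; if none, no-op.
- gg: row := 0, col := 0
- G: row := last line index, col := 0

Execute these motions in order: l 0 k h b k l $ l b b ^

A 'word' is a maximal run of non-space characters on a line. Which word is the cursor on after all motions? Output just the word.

After 1 (l): row=0 col=1 char='_'
After 2 (0): row=0 col=0 char='_'
After 3 (k): row=0 col=0 char='_'
After 4 (h): row=0 col=0 char='_'
After 5 (b): row=0 col=0 char='_'
After 6 (k): row=0 col=0 char='_'
After 7 (l): row=0 col=1 char='_'
After 8 ($): row=0 col=11 char='w'
After 9 (l): row=0 col=11 char='w'
After 10 (b): row=0 col=8 char='s'
After 11 (b): row=0 col=2 char='s'
After 12 (^): row=0 col=2 char='s'

Answer: sand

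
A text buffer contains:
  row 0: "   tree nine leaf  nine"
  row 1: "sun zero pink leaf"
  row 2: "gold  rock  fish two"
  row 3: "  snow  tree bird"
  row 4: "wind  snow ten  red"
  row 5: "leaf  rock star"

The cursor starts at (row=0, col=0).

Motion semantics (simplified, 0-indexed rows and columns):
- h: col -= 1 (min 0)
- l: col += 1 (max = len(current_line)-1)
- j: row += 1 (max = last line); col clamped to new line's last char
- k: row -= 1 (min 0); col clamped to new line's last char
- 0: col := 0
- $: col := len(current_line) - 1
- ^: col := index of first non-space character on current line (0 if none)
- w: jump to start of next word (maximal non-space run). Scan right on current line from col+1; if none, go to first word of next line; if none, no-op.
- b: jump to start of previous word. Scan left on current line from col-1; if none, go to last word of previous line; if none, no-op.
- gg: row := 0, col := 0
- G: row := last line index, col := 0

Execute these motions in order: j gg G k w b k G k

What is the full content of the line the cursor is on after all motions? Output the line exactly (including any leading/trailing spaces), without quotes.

Answer: wind  snow ten  red

Derivation:
After 1 (j): row=1 col=0 char='s'
After 2 (gg): row=0 col=0 char='_'
After 3 (G): row=5 col=0 char='l'
After 4 (k): row=4 col=0 char='w'
After 5 (w): row=4 col=6 char='s'
After 6 (b): row=4 col=0 char='w'
After 7 (k): row=3 col=0 char='_'
After 8 (G): row=5 col=0 char='l'
After 9 (k): row=4 col=0 char='w'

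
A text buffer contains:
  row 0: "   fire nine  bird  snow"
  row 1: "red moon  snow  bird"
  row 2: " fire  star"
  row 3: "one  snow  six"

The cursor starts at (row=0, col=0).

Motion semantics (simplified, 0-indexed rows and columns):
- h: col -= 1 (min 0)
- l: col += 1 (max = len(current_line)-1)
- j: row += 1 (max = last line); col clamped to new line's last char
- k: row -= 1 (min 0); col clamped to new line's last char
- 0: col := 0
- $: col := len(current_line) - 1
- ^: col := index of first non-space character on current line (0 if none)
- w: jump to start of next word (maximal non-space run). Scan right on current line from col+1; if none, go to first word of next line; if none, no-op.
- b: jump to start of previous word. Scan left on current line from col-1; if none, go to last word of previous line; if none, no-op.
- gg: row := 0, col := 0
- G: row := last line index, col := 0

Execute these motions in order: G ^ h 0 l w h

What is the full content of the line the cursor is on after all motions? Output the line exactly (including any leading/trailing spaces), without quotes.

Answer: one  snow  six

Derivation:
After 1 (G): row=3 col=0 char='o'
After 2 (^): row=3 col=0 char='o'
After 3 (h): row=3 col=0 char='o'
After 4 (0): row=3 col=0 char='o'
After 5 (l): row=3 col=1 char='n'
After 6 (w): row=3 col=5 char='s'
After 7 (h): row=3 col=4 char='_'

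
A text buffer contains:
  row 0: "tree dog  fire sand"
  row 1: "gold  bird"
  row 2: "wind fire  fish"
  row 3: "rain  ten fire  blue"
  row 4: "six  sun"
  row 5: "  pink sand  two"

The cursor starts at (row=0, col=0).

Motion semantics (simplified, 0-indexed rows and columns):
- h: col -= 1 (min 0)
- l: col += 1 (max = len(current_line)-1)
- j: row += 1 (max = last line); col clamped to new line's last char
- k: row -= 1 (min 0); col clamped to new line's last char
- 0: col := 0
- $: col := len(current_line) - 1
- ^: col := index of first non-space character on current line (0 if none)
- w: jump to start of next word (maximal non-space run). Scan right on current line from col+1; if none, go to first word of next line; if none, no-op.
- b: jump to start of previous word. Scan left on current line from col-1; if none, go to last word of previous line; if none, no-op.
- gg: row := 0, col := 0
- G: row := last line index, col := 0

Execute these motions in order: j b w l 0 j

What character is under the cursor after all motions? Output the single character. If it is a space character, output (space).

Answer: w

Derivation:
After 1 (j): row=1 col=0 char='g'
After 2 (b): row=0 col=15 char='s'
After 3 (w): row=1 col=0 char='g'
After 4 (l): row=1 col=1 char='o'
After 5 (0): row=1 col=0 char='g'
After 6 (j): row=2 col=0 char='w'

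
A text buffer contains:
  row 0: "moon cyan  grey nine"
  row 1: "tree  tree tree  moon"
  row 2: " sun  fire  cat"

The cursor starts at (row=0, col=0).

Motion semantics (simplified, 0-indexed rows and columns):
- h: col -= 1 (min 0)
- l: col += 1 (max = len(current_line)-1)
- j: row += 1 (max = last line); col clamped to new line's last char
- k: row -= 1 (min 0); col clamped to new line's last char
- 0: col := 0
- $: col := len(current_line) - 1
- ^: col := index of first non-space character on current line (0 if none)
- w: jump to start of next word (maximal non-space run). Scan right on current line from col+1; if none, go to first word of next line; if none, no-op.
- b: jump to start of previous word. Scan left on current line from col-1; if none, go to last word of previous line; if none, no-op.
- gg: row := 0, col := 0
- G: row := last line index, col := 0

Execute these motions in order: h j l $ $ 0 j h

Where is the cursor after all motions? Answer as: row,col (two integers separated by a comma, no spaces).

Answer: 2,0

Derivation:
After 1 (h): row=0 col=0 char='m'
After 2 (j): row=1 col=0 char='t'
After 3 (l): row=1 col=1 char='r'
After 4 ($): row=1 col=20 char='n'
After 5 ($): row=1 col=20 char='n'
After 6 (0): row=1 col=0 char='t'
After 7 (j): row=2 col=0 char='_'
After 8 (h): row=2 col=0 char='_'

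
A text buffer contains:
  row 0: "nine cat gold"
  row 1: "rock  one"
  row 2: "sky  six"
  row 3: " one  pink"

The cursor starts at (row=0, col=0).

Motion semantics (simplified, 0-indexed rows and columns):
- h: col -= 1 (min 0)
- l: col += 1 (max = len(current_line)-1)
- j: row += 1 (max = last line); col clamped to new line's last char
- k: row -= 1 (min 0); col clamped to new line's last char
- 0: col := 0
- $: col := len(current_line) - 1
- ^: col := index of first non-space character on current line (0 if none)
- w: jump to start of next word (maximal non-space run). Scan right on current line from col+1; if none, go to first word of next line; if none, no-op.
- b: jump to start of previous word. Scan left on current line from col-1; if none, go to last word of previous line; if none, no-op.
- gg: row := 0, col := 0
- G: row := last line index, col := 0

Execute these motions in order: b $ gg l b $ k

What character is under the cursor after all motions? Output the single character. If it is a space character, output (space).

After 1 (b): row=0 col=0 char='n'
After 2 ($): row=0 col=12 char='d'
After 3 (gg): row=0 col=0 char='n'
After 4 (l): row=0 col=1 char='i'
After 5 (b): row=0 col=0 char='n'
After 6 ($): row=0 col=12 char='d'
After 7 (k): row=0 col=12 char='d'

Answer: d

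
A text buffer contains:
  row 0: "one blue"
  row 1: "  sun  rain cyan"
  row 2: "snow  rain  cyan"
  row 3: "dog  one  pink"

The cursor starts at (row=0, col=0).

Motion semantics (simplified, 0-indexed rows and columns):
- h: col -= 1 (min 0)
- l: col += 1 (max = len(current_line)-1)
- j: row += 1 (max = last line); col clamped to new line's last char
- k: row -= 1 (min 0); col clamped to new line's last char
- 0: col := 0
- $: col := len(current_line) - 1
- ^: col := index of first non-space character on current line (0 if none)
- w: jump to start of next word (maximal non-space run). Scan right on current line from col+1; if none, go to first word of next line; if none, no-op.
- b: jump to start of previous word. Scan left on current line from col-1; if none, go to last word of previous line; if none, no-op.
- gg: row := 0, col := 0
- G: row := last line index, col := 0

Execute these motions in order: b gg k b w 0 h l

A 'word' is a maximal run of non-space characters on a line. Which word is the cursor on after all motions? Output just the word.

Answer: one

Derivation:
After 1 (b): row=0 col=0 char='o'
After 2 (gg): row=0 col=0 char='o'
After 3 (k): row=0 col=0 char='o'
After 4 (b): row=0 col=0 char='o'
After 5 (w): row=0 col=4 char='b'
After 6 (0): row=0 col=0 char='o'
After 7 (h): row=0 col=0 char='o'
After 8 (l): row=0 col=1 char='n'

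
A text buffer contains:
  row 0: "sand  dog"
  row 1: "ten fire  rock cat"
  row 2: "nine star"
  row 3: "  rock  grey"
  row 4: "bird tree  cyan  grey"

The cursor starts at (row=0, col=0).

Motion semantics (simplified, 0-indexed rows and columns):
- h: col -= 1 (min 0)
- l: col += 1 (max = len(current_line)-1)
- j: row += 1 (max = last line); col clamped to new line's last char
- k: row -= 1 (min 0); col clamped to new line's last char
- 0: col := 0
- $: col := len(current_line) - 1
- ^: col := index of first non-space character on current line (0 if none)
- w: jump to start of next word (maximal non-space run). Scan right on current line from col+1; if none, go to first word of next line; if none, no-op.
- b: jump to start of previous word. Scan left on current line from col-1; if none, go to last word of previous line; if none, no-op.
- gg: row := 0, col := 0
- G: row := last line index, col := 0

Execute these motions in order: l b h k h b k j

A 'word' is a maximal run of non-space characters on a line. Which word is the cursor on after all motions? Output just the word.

Answer: ten

Derivation:
After 1 (l): row=0 col=1 char='a'
After 2 (b): row=0 col=0 char='s'
After 3 (h): row=0 col=0 char='s'
After 4 (k): row=0 col=0 char='s'
After 5 (h): row=0 col=0 char='s'
After 6 (b): row=0 col=0 char='s'
After 7 (k): row=0 col=0 char='s'
After 8 (j): row=1 col=0 char='t'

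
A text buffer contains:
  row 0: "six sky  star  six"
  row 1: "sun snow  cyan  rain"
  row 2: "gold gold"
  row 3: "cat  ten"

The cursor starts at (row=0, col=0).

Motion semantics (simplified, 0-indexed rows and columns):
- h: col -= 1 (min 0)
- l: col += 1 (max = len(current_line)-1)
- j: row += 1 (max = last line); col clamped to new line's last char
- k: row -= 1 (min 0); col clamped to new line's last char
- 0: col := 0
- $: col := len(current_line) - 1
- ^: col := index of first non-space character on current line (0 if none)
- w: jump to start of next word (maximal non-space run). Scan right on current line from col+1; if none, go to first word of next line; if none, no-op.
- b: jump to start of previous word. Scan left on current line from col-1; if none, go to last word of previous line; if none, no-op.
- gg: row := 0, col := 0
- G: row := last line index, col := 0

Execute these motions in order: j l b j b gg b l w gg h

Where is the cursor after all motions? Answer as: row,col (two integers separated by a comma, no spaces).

Answer: 0,0

Derivation:
After 1 (j): row=1 col=0 char='s'
After 2 (l): row=1 col=1 char='u'
After 3 (b): row=1 col=0 char='s'
After 4 (j): row=2 col=0 char='g'
After 5 (b): row=1 col=16 char='r'
After 6 (gg): row=0 col=0 char='s'
After 7 (b): row=0 col=0 char='s'
After 8 (l): row=0 col=1 char='i'
After 9 (w): row=0 col=4 char='s'
After 10 (gg): row=0 col=0 char='s'
After 11 (h): row=0 col=0 char='s'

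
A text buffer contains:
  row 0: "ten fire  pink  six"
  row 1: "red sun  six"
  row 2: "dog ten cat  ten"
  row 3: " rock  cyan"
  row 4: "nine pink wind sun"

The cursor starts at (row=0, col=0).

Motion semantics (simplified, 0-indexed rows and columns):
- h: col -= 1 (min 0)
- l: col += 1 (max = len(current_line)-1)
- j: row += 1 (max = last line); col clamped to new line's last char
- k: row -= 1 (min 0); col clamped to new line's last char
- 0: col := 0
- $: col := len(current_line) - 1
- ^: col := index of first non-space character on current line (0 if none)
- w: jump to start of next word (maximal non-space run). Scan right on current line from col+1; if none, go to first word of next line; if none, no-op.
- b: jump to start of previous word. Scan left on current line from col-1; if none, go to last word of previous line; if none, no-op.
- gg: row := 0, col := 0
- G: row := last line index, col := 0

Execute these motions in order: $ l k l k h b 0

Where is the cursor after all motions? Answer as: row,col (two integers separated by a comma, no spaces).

After 1 ($): row=0 col=18 char='x'
After 2 (l): row=0 col=18 char='x'
After 3 (k): row=0 col=18 char='x'
After 4 (l): row=0 col=18 char='x'
After 5 (k): row=0 col=18 char='x'
After 6 (h): row=0 col=17 char='i'
After 7 (b): row=0 col=16 char='s'
After 8 (0): row=0 col=0 char='t'

Answer: 0,0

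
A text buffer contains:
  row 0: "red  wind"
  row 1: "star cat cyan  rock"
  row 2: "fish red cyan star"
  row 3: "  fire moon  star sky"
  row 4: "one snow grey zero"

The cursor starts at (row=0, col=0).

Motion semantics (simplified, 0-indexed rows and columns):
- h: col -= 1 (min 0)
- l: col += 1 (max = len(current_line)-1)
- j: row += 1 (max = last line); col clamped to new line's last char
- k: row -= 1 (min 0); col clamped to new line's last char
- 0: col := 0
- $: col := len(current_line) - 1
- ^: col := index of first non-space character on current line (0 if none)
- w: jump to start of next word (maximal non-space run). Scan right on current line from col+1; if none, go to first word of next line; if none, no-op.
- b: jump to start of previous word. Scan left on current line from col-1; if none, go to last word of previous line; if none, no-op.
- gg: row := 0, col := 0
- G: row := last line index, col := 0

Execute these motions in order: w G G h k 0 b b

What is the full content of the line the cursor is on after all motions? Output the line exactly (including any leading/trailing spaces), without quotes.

Answer: fish red cyan star

Derivation:
After 1 (w): row=0 col=5 char='w'
After 2 (G): row=4 col=0 char='o'
After 3 (G): row=4 col=0 char='o'
After 4 (h): row=4 col=0 char='o'
After 5 (k): row=3 col=0 char='_'
After 6 (0): row=3 col=0 char='_'
After 7 (b): row=2 col=14 char='s'
After 8 (b): row=2 col=9 char='c'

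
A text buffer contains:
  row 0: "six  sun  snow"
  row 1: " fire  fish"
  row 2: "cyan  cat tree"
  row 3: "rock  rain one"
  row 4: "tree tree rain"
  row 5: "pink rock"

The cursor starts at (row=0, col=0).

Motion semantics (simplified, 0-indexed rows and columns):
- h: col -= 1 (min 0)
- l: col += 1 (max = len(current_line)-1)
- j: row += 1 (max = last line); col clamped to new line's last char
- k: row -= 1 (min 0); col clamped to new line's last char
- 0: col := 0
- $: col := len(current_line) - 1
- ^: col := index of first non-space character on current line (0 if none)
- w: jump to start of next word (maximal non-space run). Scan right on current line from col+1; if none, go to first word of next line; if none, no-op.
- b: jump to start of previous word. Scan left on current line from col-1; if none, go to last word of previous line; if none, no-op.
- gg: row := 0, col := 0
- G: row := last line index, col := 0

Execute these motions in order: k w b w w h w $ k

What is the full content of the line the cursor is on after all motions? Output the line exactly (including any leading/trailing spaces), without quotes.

After 1 (k): row=0 col=0 char='s'
After 2 (w): row=0 col=5 char='s'
After 3 (b): row=0 col=0 char='s'
After 4 (w): row=0 col=5 char='s'
After 5 (w): row=0 col=10 char='s'
After 6 (h): row=0 col=9 char='_'
After 7 (w): row=0 col=10 char='s'
After 8 ($): row=0 col=13 char='w'
After 9 (k): row=0 col=13 char='w'

Answer: six  sun  snow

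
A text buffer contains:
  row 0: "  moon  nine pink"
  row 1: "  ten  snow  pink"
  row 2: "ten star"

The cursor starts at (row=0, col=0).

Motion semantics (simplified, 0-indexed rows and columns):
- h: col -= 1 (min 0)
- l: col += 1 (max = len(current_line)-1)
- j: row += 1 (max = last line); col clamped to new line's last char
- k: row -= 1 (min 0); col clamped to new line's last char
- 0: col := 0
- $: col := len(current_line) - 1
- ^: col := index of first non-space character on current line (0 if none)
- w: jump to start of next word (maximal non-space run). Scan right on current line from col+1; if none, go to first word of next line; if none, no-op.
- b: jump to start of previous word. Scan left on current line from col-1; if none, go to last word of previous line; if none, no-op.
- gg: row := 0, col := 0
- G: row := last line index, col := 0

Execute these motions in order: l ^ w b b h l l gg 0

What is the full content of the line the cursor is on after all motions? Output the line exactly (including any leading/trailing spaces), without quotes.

After 1 (l): row=0 col=1 char='_'
After 2 (^): row=0 col=2 char='m'
After 3 (w): row=0 col=8 char='n'
After 4 (b): row=0 col=2 char='m'
After 5 (b): row=0 col=2 char='m'
After 6 (h): row=0 col=1 char='_'
After 7 (l): row=0 col=2 char='m'
After 8 (l): row=0 col=3 char='o'
After 9 (gg): row=0 col=0 char='_'
After 10 (0): row=0 col=0 char='_'

Answer:   moon  nine pink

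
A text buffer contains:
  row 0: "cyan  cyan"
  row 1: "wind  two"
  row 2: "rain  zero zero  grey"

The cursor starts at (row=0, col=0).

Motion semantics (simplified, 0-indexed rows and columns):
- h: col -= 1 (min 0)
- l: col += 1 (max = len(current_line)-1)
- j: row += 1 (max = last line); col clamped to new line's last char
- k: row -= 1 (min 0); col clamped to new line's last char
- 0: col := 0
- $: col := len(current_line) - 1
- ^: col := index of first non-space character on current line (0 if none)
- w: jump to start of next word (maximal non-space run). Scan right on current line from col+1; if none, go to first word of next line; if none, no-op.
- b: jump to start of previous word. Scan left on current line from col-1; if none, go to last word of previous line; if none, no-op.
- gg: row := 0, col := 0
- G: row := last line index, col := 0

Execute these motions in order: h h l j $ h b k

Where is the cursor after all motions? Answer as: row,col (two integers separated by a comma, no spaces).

After 1 (h): row=0 col=0 char='c'
After 2 (h): row=0 col=0 char='c'
After 3 (l): row=0 col=1 char='y'
After 4 (j): row=1 col=1 char='i'
After 5 ($): row=1 col=8 char='o'
After 6 (h): row=1 col=7 char='w'
After 7 (b): row=1 col=6 char='t'
After 8 (k): row=0 col=6 char='c'

Answer: 0,6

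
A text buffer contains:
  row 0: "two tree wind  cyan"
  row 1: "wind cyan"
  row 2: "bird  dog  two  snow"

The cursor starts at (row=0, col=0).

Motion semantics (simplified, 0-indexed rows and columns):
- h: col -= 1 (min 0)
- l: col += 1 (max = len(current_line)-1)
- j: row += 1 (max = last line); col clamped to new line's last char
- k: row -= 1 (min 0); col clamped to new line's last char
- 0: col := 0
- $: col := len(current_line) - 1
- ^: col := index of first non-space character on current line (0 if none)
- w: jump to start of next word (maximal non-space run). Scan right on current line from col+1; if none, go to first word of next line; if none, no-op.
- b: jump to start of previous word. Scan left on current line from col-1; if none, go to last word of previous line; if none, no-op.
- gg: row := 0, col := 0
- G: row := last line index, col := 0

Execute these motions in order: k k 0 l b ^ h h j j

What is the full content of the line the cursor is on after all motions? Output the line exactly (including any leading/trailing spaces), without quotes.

Answer: bird  dog  two  snow

Derivation:
After 1 (k): row=0 col=0 char='t'
After 2 (k): row=0 col=0 char='t'
After 3 (0): row=0 col=0 char='t'
After 4 (l): row=0 col=1 char='w'
After 5 (b): row=0 col=0 char='t'
After 6 (^): row=0 col=0 char='t'
After 7 (h): row=0 col=0 char='t'
After 8 (h): row=0 col=0 char='t'
After 9 (j): row=1 col=0 char='w'
After 10 (j): row=2 col=0 char='b'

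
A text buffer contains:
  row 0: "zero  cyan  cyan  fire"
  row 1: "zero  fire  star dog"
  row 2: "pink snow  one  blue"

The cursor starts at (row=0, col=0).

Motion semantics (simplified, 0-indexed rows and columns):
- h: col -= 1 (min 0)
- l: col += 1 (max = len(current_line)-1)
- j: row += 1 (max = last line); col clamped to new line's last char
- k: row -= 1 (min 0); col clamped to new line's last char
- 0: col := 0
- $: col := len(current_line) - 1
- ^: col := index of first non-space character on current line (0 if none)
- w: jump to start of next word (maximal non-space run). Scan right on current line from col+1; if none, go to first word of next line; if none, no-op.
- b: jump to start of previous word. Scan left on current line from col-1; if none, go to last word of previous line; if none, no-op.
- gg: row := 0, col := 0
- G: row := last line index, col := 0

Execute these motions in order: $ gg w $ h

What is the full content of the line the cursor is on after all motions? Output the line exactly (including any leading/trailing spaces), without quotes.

After 1 ($): row=0 col=21 char='e'
After 2 (gg): row=0 col=0 char='z'
After 3 (w): row=0 col=6 char='c'
After 4 ($): row=0 col=21 char='e'
After 5 (h): row=0 col=20 char='r'

Answer: zero  cyan  cyan  fire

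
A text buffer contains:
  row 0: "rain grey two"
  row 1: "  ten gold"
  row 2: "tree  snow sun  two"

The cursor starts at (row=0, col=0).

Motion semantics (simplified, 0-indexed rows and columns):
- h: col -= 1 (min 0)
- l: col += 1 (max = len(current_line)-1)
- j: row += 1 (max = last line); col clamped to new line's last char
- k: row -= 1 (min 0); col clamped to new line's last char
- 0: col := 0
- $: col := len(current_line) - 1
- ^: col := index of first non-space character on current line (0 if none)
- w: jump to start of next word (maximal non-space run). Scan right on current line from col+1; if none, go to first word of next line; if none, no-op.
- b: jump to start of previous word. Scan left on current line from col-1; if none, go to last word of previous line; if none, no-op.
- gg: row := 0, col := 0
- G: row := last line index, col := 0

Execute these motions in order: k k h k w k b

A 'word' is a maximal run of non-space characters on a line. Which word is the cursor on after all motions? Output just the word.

After 1 (k): row=0 col=0 char='r'
After 2 (k): row=0 col=0 char='r'
After 3 (h): row=0 col=0 char='r'
After 4 (k): row=0 col=0 char='r'
After 5 (w): row=0 col=5 char='g'
After 6 (k): row=0 col=5 char='g'
After 7 (b): row=0 col=0 char='r'

Answer: rain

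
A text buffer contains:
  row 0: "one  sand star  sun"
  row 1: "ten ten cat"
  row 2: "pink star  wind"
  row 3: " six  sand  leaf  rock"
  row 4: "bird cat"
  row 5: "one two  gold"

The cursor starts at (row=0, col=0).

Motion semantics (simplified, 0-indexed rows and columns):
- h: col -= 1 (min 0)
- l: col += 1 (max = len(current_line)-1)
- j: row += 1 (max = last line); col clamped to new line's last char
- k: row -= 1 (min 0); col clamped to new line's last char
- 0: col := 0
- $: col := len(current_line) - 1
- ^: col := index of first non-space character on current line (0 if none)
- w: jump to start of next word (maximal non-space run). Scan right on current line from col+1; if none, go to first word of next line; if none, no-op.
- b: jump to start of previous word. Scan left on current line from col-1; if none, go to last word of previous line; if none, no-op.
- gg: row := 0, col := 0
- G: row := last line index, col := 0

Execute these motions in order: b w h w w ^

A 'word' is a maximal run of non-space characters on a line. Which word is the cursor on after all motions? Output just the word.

Answer: one

Derivation:
After 1 (b): row=0 col=0 char='o'
After 2 (w): row=0 col=5 char='s'
After 3 (h): row=0 col=4 char='_'
After 4 (w): row=0 col=5 char='s'
After 5 (w): row=0 col=10 char='s'
After 6 (^): row=0 col=0 char='o'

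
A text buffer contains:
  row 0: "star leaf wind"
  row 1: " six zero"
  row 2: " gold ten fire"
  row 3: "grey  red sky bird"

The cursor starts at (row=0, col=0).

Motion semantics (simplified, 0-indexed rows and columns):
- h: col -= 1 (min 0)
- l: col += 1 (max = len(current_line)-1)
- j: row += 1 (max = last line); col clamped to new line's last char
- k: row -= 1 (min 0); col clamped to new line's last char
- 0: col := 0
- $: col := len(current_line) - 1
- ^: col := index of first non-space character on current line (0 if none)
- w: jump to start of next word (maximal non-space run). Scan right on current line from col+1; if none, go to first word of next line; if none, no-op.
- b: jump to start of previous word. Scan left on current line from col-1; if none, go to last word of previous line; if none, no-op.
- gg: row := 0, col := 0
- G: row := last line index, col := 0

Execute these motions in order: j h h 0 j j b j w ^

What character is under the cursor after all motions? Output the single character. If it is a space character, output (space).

Answer: g

Derivation:
After 1 (j): row=1 col=0 char='_'
After 2 (h): row=1 col=0 char='_'
After 3 (h): row=1 col=0 char='_'
After 4 (0): row=1 col=0 char='_'
After 5 (j): row=2 col=0 char='_'
After 6 (j): row=3 col=0 char='g'
After 7 (b): row=2 col=10 char='f'
After 8 (j): row=3 col=10 char='s'
After 9 (w): row=3 col=14 char='b'
After 10 (^): row=3 col=0 char='g'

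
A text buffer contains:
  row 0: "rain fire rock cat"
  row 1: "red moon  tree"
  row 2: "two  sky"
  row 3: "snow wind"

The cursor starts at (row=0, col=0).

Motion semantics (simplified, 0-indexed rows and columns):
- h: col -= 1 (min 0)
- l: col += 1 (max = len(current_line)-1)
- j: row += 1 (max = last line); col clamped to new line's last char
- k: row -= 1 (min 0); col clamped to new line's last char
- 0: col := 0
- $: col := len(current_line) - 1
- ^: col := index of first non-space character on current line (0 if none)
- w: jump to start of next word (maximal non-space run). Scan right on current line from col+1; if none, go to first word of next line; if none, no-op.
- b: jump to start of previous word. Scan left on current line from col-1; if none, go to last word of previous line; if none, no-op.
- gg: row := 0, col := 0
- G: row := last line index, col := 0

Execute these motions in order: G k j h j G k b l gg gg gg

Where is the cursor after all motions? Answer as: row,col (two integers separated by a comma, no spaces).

Answer: 0,0

Derivation:
After 1 (G): row=3 col=0 char='s'
After 2 (k): row=2 col=0 char='t'
After 3 (j): row=3 col=0 char='s'
After 4 (h): row=3 col=0 char='s'
After 5 (j): row=3 col=0 char='s'
After 6 (G): row=3 col=0 char='s'
After 7 (k): row=2 col=0 char='t'
After 8 (b): row=1 col=10 char='t'
After 9 (l): row=1 col=11 char='r'
After 10 (gg): row=0 col=0 char='r'
After 11 (gg): row=0 col=0 char='r'
After 12 (gg): row=0 col=0 char='r'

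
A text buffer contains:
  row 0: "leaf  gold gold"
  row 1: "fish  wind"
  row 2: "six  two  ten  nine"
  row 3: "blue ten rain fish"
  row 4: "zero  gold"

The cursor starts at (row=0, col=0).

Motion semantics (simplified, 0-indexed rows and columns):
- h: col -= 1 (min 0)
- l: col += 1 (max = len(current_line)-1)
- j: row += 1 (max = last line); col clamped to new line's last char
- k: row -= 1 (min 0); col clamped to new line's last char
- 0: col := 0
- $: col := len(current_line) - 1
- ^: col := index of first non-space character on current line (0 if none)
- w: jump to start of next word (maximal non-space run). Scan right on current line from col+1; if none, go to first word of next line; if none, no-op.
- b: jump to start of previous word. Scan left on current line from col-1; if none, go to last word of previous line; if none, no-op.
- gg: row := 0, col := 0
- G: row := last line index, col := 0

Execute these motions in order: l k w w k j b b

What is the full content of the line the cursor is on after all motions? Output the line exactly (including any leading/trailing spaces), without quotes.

Answer: fish  wind

Derivation:
After 1 (l): row=0 col=1 char='e'
After 2 (k): row=0 col=1 char='e'
After 3 (w): row=0 col=6 char='g'
After 4 (w): row=0 col=11 char='g'
After 5 (k): row=0 col=11 char='g'
After 6 (j): row=1 col=9 char='d'
After 7 (b): row=1 col=6 char='w'
After 8 (b): row=1 col=0 char='f'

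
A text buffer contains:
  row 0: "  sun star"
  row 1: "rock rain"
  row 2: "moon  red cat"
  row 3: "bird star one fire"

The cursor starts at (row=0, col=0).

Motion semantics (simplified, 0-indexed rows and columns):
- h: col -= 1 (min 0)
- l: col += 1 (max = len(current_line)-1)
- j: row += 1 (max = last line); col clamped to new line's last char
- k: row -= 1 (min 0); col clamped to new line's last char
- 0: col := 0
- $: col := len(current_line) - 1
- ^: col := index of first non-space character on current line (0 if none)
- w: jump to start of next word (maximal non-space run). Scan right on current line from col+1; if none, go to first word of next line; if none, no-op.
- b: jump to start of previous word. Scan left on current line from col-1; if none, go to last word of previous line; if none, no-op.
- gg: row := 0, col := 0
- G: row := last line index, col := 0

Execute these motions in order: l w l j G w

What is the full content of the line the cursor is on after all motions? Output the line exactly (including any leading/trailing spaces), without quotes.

Answer: bird star one fire

Derivation:
After 1 (l): row=0 col=1 char='_'
After 2 (w): row=0 col=2 char='s'
After 3 (l): row=0 col=3 char='u'
After 4 (j): row=1 col=3 char='k'
After 5 (G): row=3 col=0 char='b'
After 6 (w): row=3 col=5 char='s'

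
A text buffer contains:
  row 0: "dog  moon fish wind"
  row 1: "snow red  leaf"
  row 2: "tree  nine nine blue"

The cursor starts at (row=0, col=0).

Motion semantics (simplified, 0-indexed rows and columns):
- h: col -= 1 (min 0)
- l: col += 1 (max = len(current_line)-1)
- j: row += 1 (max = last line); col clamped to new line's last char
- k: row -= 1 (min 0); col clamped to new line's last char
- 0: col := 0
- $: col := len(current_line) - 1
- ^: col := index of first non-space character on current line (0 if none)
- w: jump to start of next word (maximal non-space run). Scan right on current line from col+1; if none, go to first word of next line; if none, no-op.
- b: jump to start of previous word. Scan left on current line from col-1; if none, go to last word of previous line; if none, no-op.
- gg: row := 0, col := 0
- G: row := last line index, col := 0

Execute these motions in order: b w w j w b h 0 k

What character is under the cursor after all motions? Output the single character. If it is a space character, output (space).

Answer: d

Derivation:
After 1 (b): row=0 col=0 char='d'
After 2 (w): row=0 col=5 char='m'
After 3 (w): row=0 col=10 char='f'
After 4 (j): row=1 col=10 char='l'
After 5 (w): row=2 col=0 char='t'
After 6 (b): row=1 col=10 char='l'
After 7 (h): row=1 col=9 char='_'
After 8 (0): row=1 col=0 char='s'
After 9 (k): row=0 col=0 char='d'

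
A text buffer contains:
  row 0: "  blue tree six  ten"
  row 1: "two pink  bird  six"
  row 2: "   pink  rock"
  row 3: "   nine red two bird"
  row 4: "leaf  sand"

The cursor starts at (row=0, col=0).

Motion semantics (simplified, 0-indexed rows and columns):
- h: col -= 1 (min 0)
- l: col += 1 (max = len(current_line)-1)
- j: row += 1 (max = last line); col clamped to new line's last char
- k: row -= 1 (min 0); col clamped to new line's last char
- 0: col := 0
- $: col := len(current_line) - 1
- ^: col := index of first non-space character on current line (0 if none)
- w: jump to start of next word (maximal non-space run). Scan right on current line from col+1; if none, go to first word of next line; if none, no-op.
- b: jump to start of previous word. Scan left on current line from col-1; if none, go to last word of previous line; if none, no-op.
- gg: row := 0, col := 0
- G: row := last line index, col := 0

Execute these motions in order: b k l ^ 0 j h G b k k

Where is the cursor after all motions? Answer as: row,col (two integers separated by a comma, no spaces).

Answer: 1,12

Derivation:
After 1 (b): row=0 col=0 char='_'
After 2 (k): row=0 col=0 char='_'
After 3 (l): row=0 col=1 char='_'
After 4 (^): row=0 col=2 char='b'
After 5 (0): row=0 col=0 char='_'
After 6 (j): row=1 col=0 char='t'
After 7 (h): row=1 col=0 char='t'
After 8 (G): row=4 col=0 char='l'
After 9 (b): row=3 col=16 char='b'
After 10 (k): row=2 col=12 char='k'
After 11 (k): row=1 col=12 char='r'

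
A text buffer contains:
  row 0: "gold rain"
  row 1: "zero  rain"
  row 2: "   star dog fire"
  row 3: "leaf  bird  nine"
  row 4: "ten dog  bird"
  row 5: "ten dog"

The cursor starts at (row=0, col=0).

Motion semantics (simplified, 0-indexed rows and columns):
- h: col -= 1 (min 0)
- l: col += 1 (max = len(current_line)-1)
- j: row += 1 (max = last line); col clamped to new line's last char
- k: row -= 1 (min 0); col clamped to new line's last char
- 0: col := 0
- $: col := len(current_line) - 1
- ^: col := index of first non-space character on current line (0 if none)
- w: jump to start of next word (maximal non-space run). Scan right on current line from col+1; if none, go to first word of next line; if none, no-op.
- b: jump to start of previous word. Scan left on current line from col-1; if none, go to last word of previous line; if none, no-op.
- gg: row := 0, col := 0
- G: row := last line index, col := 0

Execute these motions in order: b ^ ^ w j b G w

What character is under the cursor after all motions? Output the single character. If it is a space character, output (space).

Answer: d

Derivation:
After 1 (b): row=0 col=0 char='g'
After 2 (^): row=0 col=0 char='g'
After 3 (^): row=0 col=0 char='g'
After 4 (w): row=0 col=5 char='r'
After 5 (j): row=1 col=5 char='_'
After 6 (b): row=1 col=0 char='z'
After 7 (G): row=5 col=0 char='t'
After 8 (w): row=5 col=4 char='d'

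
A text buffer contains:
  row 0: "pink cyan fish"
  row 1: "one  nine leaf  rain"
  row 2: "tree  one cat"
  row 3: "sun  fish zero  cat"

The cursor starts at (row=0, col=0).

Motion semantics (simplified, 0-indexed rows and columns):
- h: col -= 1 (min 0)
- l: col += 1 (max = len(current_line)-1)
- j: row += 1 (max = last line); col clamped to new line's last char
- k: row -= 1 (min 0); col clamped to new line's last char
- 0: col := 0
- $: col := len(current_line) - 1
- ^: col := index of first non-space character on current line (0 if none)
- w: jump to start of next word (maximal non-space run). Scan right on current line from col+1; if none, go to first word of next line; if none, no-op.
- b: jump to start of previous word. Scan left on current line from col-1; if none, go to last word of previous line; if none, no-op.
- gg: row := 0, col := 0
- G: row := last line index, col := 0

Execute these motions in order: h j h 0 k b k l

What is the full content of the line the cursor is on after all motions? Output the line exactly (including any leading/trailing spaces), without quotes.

Answer: pink cyan fish

Derivation:
After 1 (h): row=0 col=0 char='p'
After 2 (j): row=1 col=0 char='o'
After 3 (h): row=1 col=0 char='o'
After 4 (0): row=1 col=0 char='o'
After 5 (k): row=0 col=0 char='p'
After 6 (b): row=0 col=0 char='p'
After 7 (k): row=0 col=0 char='p'
After 8 (l): row=0 col=1 char='i'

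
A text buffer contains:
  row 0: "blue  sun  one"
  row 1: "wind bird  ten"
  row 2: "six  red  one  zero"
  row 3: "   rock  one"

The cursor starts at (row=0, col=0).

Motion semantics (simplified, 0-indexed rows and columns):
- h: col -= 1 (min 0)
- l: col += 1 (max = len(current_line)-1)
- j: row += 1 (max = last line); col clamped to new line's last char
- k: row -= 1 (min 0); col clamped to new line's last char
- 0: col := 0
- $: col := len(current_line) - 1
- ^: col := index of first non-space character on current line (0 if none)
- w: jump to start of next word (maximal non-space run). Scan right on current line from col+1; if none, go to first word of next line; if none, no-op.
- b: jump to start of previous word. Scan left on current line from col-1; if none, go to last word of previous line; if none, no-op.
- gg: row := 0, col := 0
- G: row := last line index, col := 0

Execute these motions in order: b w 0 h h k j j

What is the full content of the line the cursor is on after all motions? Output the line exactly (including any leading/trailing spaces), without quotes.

After 1 (b): row=0 col=0 char='b'
After 2 (w): row=0 col=6 char='s'
After 3 (0): row=0 col=0 char='b'
After 4 (h): row=0 col=0 char='b'
After 5 (h): row=0 col=0 char='b'
After 6 (k): row=0 col=0 char='b'
After 7 (j): row=1 col=0 char='w'
After 8 (j): row=2 col=0 char='s'

Answer: six  red  one  zero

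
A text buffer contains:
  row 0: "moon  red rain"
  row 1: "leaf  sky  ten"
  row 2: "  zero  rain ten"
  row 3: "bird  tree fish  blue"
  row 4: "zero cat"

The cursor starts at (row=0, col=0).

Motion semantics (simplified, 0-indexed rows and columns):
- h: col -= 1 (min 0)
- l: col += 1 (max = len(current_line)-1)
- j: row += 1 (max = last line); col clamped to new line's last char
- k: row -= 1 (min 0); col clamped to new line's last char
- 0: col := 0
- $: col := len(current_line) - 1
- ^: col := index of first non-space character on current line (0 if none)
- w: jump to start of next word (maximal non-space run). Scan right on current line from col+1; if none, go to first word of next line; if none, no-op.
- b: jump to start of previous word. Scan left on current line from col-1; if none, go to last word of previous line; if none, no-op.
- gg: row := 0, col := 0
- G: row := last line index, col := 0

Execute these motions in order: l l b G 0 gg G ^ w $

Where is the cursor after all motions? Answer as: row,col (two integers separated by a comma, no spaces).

Answer: 4,7

Derivation:
After 1 (l): row=0 col=1 char='o'
After 2 (l): row=0 col=2 char='o'
After 3 (b): row=0 col=0 char='m'
After 4 (G): row=4 col=0 char='z'
After 5 (0): row=4 col=0 char='z'
After 6 (gg): row=0 col=0 char='m'
After 7 (G): row=4 col=0 char='z'
After 8 (^): row=4 col=0 char='z'
After 9 (w): row=4 col=5 char='c'
After 10 ($): row=4 col=7 char='t'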